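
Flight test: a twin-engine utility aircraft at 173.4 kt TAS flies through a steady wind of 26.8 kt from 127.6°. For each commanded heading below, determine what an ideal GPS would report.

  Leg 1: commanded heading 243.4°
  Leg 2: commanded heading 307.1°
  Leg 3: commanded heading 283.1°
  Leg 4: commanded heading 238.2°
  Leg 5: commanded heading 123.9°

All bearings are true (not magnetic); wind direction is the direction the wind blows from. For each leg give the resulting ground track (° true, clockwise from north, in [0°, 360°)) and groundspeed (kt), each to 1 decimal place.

Leg 1: track=250.8°, groundspeed=186.6 kt
Leg 2: track=307.2°, groundspeed=200.2 kt
Leg 3: track=286.3°, groundspeed=198.1 kt
Leg 4: track=246.0°, groundspeed=184.5 kt
Leg 5: track=123.2°, groundspeed=146.7 kt

Leg 1: heading 243.4°; drift +7.4° → track 250.8°, groundspeed 186.6 kt
Leg 2: heading 307.1°; drift +0.1° → track 307.2°, groundspeed 200.2 kt
Leg 3: heading 283.1°; drift +3.2° → track 286.3°, groundspeed 198.1 kt
Leg 4: heading 238.2°; drift +7.8° → track 246.0°, groundspeed 184.5 kt
Leg 5: heading 123.9°; drift -0.7° → track 123.2°, groundspeed 146.7 kt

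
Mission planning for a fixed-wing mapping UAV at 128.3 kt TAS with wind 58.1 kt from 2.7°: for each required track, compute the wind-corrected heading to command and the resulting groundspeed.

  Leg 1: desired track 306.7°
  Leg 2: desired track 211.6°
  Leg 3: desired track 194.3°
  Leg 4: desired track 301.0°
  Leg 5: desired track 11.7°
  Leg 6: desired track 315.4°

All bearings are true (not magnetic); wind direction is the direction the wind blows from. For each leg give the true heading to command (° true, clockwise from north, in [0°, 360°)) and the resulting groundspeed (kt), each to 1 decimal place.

Leg 1: heading=328.8°, groundspeed=86.4 kt
Leg 2: heading=224.2°, groundspeed=176.1 kt
Leg 3: heading=199.5°, groundspeed=184.7 kt
Leg 4: heading=324.5°, groundspeed=90.1 kt
Leg 5: heading=7.6°, groundspeed=70.6 kt
Leg 6: heading=334.8°, groundspeed=81.6 kt

Leg 1: desired track 306.7°; wind correction +22.1° → command heading 328.8°, groundspeed 86.4 kt
Leg 2: desired track 211.6°; wind correction +12.6° → command heading 224.2°, groundspeed 176.1 kt
Leg 3: desired track 194.3°; wind correction +5.2° → command heading 199.5°, groundspeed 184.7 kt
Leg 4: desired track 301.0°; wind correction +23.5° → command heading 324.5°, groundspeed 90.1 kt
Leg 5: desired track 11.7°; wind correction -4.1° → command heading 7.6°, groundspeed 70.6 kt
Leg 6: desired track 315.4°; wind correction +19.4° → command heading 334.8°, groundspeed 81.6 kt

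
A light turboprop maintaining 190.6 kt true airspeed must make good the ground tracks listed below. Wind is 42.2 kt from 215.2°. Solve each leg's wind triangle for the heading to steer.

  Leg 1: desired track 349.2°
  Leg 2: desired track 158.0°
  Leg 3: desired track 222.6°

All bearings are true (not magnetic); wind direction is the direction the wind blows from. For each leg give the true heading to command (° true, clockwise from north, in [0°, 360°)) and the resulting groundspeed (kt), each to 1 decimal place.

Leg 1: desired track 349.2°; wind correction -9.2° → command heading 340.0°, groundspeed 217.5 kt
Leg 2: desired track 158.0°; wind correction +10.7° → command heading 168.7°, groundspeed 164.4 kt
Leg 3: desired track 222.6°; wind correction -1.6° → command heading 221.0°, groundspeed 148.7 kt

Leg 1: heading=340.0°, groundspeed=217.5 kt
Leg 2: heading=168.7°, groundspeed=164.4 kt
Leg 3: heading=221.0°, groundspeed=148.7 kt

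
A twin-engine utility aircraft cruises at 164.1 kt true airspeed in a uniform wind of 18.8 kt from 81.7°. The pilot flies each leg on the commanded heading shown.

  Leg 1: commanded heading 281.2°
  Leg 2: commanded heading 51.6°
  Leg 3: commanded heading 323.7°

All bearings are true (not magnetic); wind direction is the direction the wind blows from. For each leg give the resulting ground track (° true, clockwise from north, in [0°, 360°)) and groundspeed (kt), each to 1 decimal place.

Leg 1: track=279.2°, groundspeed=181.9 kt
Leg 2: track=48.0°, groundspeed=148.1 kt
Leg 3: track=318.2°, groundspeed=173.7 kt

Leg 1: heading 281.2°; drift -2.0° → track 279.2°, groundspeed 181.9 kt
Leg 2: heading 51.6°; drift -3.6° → track 48.0°, groundspeed 148.1 kt
Leg 3: heading 323.7°; drift -5.5° → track 318.2°, groundspeed 173.7 kt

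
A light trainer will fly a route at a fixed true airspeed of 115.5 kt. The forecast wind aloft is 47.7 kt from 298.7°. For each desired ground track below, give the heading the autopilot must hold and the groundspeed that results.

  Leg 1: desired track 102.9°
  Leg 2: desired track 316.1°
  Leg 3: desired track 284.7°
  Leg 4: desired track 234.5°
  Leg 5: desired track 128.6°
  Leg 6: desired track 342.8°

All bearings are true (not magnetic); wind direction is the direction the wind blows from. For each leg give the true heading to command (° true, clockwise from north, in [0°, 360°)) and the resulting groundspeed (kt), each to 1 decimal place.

Leg 1: desired track 102.9°; wind correction -6.5° → command heading 96.4°, groundspeed 160.7 kt
Leg 2: desired track 316.1°; wind correction -7.1° → command heading 309.0°, groundspeed 69.1 kt
Leg 3: desired track 284.7°; wind correction +5.7° → command heading 290.4°, groundspeed 68.6 kt
Leg 4: desired track 234.5°; wind correction +21.8° → command heading 256.3°, groundspeed 86.5 kt
Leg 5: desired track 128.6°; wind correction +4.1° → command heading 132.7°, groundspeed 162.2 kt
Leg 6: desired track 342.8°; wind correction -16.7° → command heading 326.1°, groundspeed 76.4 kt

Leg 1: heading=96.4°, groundspeed=160.7 kt
Leg 2: heading=309.0°, groundspeed=69.1 kt
Leg 3: heading=290.4°, groundspeed=68.6 kt
Leg 4: heading=256.3°, groundspeed=86.5 kt
Leg 5: heading=132.7°, groundspeed=162.2 kt
Leg 6: heading=326.1°, groundspeed=76.4 kt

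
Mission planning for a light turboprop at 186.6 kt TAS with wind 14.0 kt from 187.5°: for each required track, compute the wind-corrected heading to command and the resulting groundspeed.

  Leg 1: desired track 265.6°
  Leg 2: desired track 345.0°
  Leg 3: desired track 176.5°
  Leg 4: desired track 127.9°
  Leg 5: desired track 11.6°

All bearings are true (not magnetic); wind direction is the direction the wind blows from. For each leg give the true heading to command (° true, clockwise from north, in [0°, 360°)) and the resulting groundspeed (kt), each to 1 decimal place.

Leg 1: heading=261.4°, groundspeed=183.2 kt
Leg 2: heading=343.4°, groundspeed=199.5 kt
Leg 3: heading=177.3°, groundspeed=172.8 kt
Leg 4: heading=131.6°, groundspeed=179.1 kt
Leg 5: heading=11.9°, groundspeed=200.6 kt

Leg 1: desired track 265.6°; wind correction -4.2° → command heading 261.4°, groundspeed 183.2 kt
Leg 2: desired track 345.0°; wind correction -1.6° → command heading 343.4°, groundspeed 199.5 kt
Leg 3: desired track 176.5°; wind correction +0.8° → command heading 177.3°, groundspeed 172.8 kt
Leg 4: desired track 127.9°; wind correction +3.7° → command heading 131.6°, groundspeed 179.1 kt
Leg 5: desired track 11.6°; wind correction +0.3° → command heading 11.9°, groundspeed 200.6 kt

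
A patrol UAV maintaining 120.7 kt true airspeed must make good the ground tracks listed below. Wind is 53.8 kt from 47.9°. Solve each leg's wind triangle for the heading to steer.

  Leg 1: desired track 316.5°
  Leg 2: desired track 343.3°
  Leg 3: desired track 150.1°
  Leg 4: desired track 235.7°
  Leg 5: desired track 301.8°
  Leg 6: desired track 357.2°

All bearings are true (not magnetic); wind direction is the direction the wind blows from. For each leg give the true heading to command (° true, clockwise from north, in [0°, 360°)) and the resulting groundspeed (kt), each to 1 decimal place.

Leg 1: desired track 316.5°; wind correction +26.5° → command heading 343.0°, groundspeed 109.4 kt
Leg 2: desired track 343.3°; wind correction +23.7° → command heading 7.0°, groundspeed 87.4 kt
Leg 3: desired track 150.1°; wind correction -25.8° → command heading 124.3°, groundspeed 120.0 kt
Leg 4: desired track 235.7°; wind correction +3.5° → command heading 239.2°, groundspeed 173.8 kt
Leg 5: desired track 301.8°; wind correction +25.4° → command heading 327.2°, groundspeed 124.0 kt
Leg 6: desired track 357.2°; wind correction +20.2° → command heading 17.4°, groundspeed 79.2 kt

Leg 1: heading=343.0°, groundspeed=109.4 kt
Leg 2: heading=7.0°, groundspeed=87.4 kt
Leg 3: heading=124.3°, groundspeed=120.0 kt
Leg 4: heading=239.2°, groundspeed=173.8 kt
Leg 5: heading=327.2°, groundspeed=124.0 kt
Leg 6: heading=17.4°, groundspeed=79.2 kt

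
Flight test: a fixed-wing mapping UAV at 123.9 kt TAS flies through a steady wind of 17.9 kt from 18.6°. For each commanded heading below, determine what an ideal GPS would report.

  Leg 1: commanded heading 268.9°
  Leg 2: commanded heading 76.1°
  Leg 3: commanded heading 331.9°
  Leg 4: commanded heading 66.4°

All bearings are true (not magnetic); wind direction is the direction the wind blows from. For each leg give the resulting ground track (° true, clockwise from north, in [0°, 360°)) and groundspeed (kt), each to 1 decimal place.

Leg 1: heading 268.9°; drift -7.4° → track 261.5°, groundspeed 131.0 kt
Leg 2: heading 76.1°; drift +7.5° → track 83.6°, groundspeed 115.3 kt
Leg 3: heading 331.9°; drift -6.7° → track 325.2°, groundspeed 112.4 kt
Leg 4: heading 66.4°; drift +6.8° → track 73.2°, groundspeed 112.7 kt

Leg 1: track=261.5°, groundspeed=131.0 kt
Leg 2: track=83.6°, groundspeed=115.3 kt
Leg 3: track=325.2°, groundspeed=112.4 kt
Leg 4: track=73.2°, groundspeed=112.7 kt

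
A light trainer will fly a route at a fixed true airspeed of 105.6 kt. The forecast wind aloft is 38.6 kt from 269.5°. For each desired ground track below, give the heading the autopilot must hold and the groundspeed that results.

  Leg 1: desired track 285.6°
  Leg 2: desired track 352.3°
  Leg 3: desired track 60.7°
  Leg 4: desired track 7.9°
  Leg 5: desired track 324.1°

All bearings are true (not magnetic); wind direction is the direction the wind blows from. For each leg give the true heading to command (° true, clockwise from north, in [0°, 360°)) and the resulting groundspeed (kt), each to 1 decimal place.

Leg 1: desired track 285.6°; wind correction -5.8° → command heading 279.8°, groundspeed 68.0 kt
Leg 2: desired track 352.3°; wind correction -21.3° → command heading 331.0°, groundspeed 93.6 kt
Leg 3: desired track 60.7°; wind correction -10.1° → command heading 50.6°, groundspeed 137.8 kt
Leg 4: desired track 7.9°; wind correction -21.2° → command heading 346.7°, groundspeed 104.1 kt
Leg 5: desired track 324.1°; wind correction -17.3° → command heading 306.8°, groundspeed 78.4 kt

Leg 1: heading=279.8°, groundspeed=68.0 kt
Leg 2: heading=331.0°, groundspeed=93.6 kt
Leg 3: heading=50.6°, groundspeed=137.8 kt
Leg 4: heading=346.7°, groundspeed=104.1 kt
Leg 5: heading=306.8°, groundspeed=78.4 kt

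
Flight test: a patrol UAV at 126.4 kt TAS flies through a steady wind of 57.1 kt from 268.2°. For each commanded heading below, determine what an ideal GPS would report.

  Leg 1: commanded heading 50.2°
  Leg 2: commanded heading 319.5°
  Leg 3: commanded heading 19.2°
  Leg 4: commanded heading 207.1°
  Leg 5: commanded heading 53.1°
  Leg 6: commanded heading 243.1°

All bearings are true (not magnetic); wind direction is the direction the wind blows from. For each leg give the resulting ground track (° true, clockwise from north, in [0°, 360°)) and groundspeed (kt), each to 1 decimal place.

Leg 1: track=61.8°, groundspeed=175.0 kt
Leg 2: track=345.7°, groundspeed=101.1 kt
Leg 3: track=39.1°, groundspeed=156.2 kt
Leg 4: track=180.3°, groundspeed=110.7 kt
Leg 5: track=63.8°, groundspeed=176.2 kt
Leg 6: track=225.1°, groundspeed=78.5 kt

Leg 1: heading 50.2°; drift +11.6° → track 61.8°, groundspeed 175.0 kt
Leg 2: heading 319.5°; drift +26.2° → track 345.7°, groundspeed 101.1 kt
Leg 3: heading 19.2°; drift +19.9° → track 39.1°, groundspeed 156.2 kt
Leg 4: heading 207.1°; drift -26.8° → track 180.3°, groundspeed 110.7 kt
Leg 5: heading 53.1°; drift +10.7° → track 63.8°, groundspeed 176.2 kt
Leg 6: heading 243.1°; drift -18.0° → track 225.1°, groundspeed 78.5 kt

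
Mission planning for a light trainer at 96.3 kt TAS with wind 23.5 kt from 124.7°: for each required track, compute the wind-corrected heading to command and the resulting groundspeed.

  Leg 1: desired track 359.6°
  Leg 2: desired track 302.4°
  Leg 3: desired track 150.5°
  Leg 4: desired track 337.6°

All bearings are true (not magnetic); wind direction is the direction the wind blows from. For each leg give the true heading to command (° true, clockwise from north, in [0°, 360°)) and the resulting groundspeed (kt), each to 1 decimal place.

Leg 1: desired track 359.6°; wind correction +11.5° → command heading 11.1°, groundspeed 107.9 kt
Leg 2: desired track 302.4°; wind correction -0.6° → command heading 301.8°, groundspeed 119.8 kt
Leg 3: desired track 150.5°; wind correction -6.1° → command heading 144.4°, groundspeed 74.6 kt
Leg 4: desired track 337.6°; wind correction +7.6° → command heading 345.2°, groundspeed 115.2 kt

Leg 1: heading=11.1°, groundspeed=107.9 kt
Leg 2: heading=301.8°, groundspeed=119.8 kt
Leg 3: heading=144.4°, groundspeed=74.6 kt
Leg 4: heading=345.2°, groundspeed=115.2 kt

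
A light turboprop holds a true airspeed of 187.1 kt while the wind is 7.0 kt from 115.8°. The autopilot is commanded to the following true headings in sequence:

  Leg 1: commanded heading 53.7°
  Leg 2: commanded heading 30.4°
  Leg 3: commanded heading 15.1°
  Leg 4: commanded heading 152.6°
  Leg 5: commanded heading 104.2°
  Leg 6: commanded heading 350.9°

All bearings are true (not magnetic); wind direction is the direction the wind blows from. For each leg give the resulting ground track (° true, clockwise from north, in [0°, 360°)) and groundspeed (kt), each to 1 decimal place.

Leg 1: track=51.8°, groundspeed=183.9 kt
Leg 2: track=28.3°, groundspeed=186.7 kt
Leg 3: track=13.0°, groundspeed=188.5 kt
Leg 4: track=153.9°, groundspeed=181.5 kt
Leg 5: track=103.8°, groundspeed=180.2 kt
Leg 6: track=349.2°, groundspeed=191.2 kt

Leg 1: heading 53.7°; drift -1.9° → track 51.8°, groundspeed 183.9 kt
Leg 2: heading 30.4°; drift -2.1° → track 28.3°, groundspeed 186.7 kt
Leg 3: heading 15.1°; drift -2.1° → track 13.0°, groundspeed 188.5 kt
Leg 4: heading 152.6°; drift +1.3° → track 153.9°, groundspeed 181.5 kt
Leg 5: heading 104.2°; drift -0.4° → track 103.8°, groundspeed 180.2 kt
Leg 6: heading 350.9°; drift -1.7° → track 349.2°, groundspeed 191.2 kt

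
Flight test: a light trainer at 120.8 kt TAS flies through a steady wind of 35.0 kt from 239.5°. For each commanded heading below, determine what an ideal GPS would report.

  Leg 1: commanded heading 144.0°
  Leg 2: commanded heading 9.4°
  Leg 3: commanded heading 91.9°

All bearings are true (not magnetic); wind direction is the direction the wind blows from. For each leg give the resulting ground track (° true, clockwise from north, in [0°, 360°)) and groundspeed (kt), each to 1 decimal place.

Leg 1: heading 144.0°; drift -15.7° → track 128.3°, groundspeed 129.0 kt
Leg 2: heading 9.4°; drift +10.6° → track 20.0°, groundspeed 145.7 kt
Leg 3: heading 91.9°; drift -7.1° → track 84.8°, groundspeed 151.5 kt

Leg 1: track=128.3°, groundspeed=129.0 kt
Leg 2: track=20.0°, groundspeed=145.7 kt
Leg 3: track=84.8°, groundspeed=151.5 kt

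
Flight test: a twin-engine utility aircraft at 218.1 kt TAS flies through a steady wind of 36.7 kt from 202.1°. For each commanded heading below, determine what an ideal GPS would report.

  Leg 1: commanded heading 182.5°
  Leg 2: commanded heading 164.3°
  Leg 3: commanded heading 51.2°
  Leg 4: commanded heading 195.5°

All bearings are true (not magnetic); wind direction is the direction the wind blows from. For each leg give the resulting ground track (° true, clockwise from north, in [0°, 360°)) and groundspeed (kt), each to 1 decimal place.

Leg 1: heading 182.5°; drift -3.8° → track 178.7°, groundspeed 183.9 kt
Leg 2: heading 164.3°; drift -6.8° → track 157.5°, groundspeed 190.4 kt
Leg 3: heading 51.2°; drift -4.1° → track 47.1°, groundspeed 250.8 kt
Leg 4: heading 195.5°; drift -1.3° → track 194.2°, groundspeed 181.7 kt

Leg 1: track=178.7°, groundspeed=183.9 kt
Leg 2: track=157.5°, groundspeed=190.4 kt
Leg 3: track=47.1°, groundspeed=250.8 kt
Leg 4: track=194.2°, groundspeed=181.7 kt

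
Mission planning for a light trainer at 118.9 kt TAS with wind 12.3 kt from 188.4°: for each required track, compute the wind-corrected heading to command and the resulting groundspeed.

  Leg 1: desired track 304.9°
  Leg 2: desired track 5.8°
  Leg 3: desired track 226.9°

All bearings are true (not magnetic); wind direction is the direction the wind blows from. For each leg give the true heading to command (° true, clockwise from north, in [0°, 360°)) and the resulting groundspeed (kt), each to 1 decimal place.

Leg 1: desired track 304.9°; wind correction -5.3° → command heading 299.6°, groundspeed 123.9 kt
Leg 2: desired track 5.8°; wind correction -0.3° → command heading 5.5°, groundspeed 131.2 kt
Leg 3: desired track 226.9°; wind correction -3.7° → command heading 223.2°, groundspeed 109.0 kt

Leg 1: heading=299.6°, groundspeed=123.9 kt
Leg 2: heading=5.5°, groundspeed=131.2 kt
Leg 3: heading=223.2°, groundspeed=109.0 kt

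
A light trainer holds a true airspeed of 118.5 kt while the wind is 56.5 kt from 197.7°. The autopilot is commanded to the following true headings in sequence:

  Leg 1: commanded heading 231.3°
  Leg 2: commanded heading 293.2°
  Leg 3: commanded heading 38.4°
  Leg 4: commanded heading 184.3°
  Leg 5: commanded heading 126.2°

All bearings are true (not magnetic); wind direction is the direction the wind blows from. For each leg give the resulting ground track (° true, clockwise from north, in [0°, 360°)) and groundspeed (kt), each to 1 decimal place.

Leg 1: track=254.9°, groundspeed=78.0 kt
Leg 2: track=317.6°, groundspeed=136.1 kt
Leg 3: track=31.8°, groundspeed=172.5 kt
Leg 4: track=172.7°, groundspeed=64.9 kt
Leg 5: track=98.2°, groundspeed=114.0 kt

Leg 1: heading 231.3°; drift +23.6° → track 254.9°, groundspeed 78.0 kt
Leg 2: heading 293.2°; drift +24.4° → track 317.6°, groundspeed 136.1 kt
Leg 3: heading 38.4°; drift -6.6° → track 31.8°, groundspeed 172.5 kt
Leg 4: heading 184.3°; drift -11.6° → track 172.7°, groundspeed 64.9 kt
Leg 5: heading 126.2°; drift -28.0° → track 98.2°, groundspeed 114.0 kt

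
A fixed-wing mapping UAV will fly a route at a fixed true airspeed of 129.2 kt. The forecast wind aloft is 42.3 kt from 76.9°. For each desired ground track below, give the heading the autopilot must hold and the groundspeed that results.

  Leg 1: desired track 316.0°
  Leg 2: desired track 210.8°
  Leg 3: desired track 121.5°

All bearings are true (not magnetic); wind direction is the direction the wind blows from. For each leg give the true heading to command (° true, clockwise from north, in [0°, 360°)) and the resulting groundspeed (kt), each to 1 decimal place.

Leg 1: desired track 316.0°; wind correction +16.3° → command heading 332.3°, groundspeed 145.7 kt
Leg 2: desired track 210.8°; wind correction -13.6° → command heading 197.2°, groundspeed 154.9 kt
Leg 3: desired track 121.5°; wind correction -13.3° → command heading 108.2°, groundspeed 95.6 kt

Leg 1: heading=332.3°, groundspeed=145.7 kt
Leg 2: heading=197.2°, groundspeed=154.9 kt
Leg 3: heading=108.2°, groundspeed=95.6 kt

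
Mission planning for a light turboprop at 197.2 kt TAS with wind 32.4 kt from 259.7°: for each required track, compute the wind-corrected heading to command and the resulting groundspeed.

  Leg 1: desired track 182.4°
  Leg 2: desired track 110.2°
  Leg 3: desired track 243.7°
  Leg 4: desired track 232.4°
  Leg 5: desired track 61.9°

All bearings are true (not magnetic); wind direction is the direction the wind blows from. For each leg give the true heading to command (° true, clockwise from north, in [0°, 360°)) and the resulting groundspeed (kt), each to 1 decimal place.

Leg 1: heading=191.6°, groundspeed=187.5 kt
Leg 2: heading=115.0°, groundspeed=224.4 kt
Leg 3: heading=246.3°, groundspeed=165.9 kt
Leg 4: heading=236.7°, groundspeed=167.8 kt
Leg 5: heading=59.0°, groundspeed=227.8 kt

Leg 1: desired track 182.4°; wind correction +9.2° → command heading 191.6°, groundspeed 187.5 kt
Leg 2: desired track 110.2°; wind correction +4.8° → command heading 115.0°, groundspeed 224.4 kt
Leg 3: desired track 243.7°; wind correction +2.6° → command heading 246.3°, groundspeed 165.9 kt
Leg 4: desired track 232.4°; wind correction +4.3° → command heading 236.7°, groundspeed 167.8 kt
Leg 5: desired track 61.9°; wind correction -2.9° → command heading 59.0°, groundspeed 227.8 kt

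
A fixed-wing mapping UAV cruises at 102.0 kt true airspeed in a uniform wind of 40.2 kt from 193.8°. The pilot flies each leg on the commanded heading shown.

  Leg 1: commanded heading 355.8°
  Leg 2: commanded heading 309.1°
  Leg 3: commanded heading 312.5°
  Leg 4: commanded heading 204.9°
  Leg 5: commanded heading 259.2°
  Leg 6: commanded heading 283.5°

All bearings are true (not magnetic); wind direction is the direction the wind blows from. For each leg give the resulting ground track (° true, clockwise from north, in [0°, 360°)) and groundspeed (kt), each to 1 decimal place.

Leg 1: heading 355.8°; drift +5.1° → track 0.9°, groundspeed 140.8 kt
Leg 2: heading 309.1°; drift +17.0° → track 326.1°, groundspeed 124.6 kt
Leg 3: heading 312.5°; drift +16.2° → track 328.7°, groundspeed 126.3 kt
Leg 4: heading 204.9°; drift +7.1° → track 212.0°, groundspeed 63.0 kt
Leg 5: heading 259.2°; drift +23.2° → track 282.4°, groundspeed 92.8 kt
Leg 6: heading 283.5°; drift +21.6° → track 305.1°, groundspeed 109.4 kt

Leg 1: track=0.9°, groundspeed=140.8 kt
Leg 2: track=326.1°, groundspeed=124.6 kt
Leg 3: track=328.7°, groundspeed=126.3 kt
Leg 4: track=212.0°, groundspeed=63.0 kt
Leg 5: track=282.4°, groundspeed=92.8 kt
Leg 6: track=305.1°, groundspeed=109.4 kt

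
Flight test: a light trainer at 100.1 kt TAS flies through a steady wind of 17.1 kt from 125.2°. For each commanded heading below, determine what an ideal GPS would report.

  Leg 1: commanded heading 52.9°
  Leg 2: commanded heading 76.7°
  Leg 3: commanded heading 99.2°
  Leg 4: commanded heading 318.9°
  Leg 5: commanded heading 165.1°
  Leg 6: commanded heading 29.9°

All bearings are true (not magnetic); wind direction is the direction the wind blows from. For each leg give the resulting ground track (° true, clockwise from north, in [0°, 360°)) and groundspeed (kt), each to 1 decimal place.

Leg 1: track=43.2°, groundspeed=96.3 kt
Leg 2: track=68.5°, groundspeed=89.7 kt
Leg 3: track=94.1°, groundspeed=85.1 kt
Leg 4: track=316.9°, groundspeed=116.8 kt
Leg 5: track=172.3°, groundspeed=87.7 kt
Leg 6: track=20.4°, groundspeed=103.1 kt

Leg 1: heading 52.9°; drift -9.7° → track 43.2°, groundspeed 96.3 kt
Leg 2: heading 76.7°; drift -8.2° → track 68.5°, groundspeed 89.7 kt
Leg 3: heading 99.2°; drift -5.1° → track 94.1°, groundspeed 85.1 kt
Leg 4: heading 318.9°; drift -2.0° → track 316.9°, groundspeed 116.8 kt
Leg 5: heading 165.1°; drift +7.2° → track 172.3°, groundspeed 87.7 kt
Leg 6: heading 29.9°; drift -9.5° → track 20.4°, groundspeed 103.1 kt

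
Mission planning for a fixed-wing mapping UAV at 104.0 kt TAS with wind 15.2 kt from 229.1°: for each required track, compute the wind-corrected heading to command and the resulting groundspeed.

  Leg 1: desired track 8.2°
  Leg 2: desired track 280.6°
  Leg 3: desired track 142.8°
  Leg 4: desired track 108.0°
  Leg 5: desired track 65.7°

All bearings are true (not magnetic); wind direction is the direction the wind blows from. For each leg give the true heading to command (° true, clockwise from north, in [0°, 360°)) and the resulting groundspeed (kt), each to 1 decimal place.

Leg 1: desired track 8.2°; wind correction -5.5° → command heading 2.7°, groundspeed 115.0 kt
Leg 2: desired track 280.6°; wind correction -6.6° → command heading 274.0°, groundspeed 93.9 kt
Leg 3: desired track 142.8°; wind correction +8.4° → command heading 151.2°, groundspeed 101.9 kt
Leg 4: desired track 108.0°; wind correction +7.2° → command heading 115.2°, groundspeed 111.0 kt
Leg 5: desired track 65.7°; wind correction +2.4° → command heading 68.1°, groundspeed 118.5 kt

Leg 1: heading=2.7°, groundspeed=115.0 kt
Leg 2: heading=274.0°, groundspeed=93.9 kt
Leg 3: heading=151.2°, groundspeed=101.9 kt
Leg 4: heading=115.2°, groundspeed=111.0 kt
Leg 5: heading=68.1°, groundspeed=118.5 kt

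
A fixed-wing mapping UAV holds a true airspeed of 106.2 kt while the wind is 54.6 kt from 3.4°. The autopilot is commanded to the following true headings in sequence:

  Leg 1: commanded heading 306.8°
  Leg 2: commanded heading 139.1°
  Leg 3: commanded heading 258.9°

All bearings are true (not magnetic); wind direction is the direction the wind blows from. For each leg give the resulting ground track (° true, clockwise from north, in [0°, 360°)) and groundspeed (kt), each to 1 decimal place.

Leg 1: track=275.9°, groundspeed=88.7 kt
Leg 2: track=153.8°, groundspeed=150.2 kt
Leg 3: track=235.1°, groundspeed=131.0 kt

Leg 1: heading 306.8°; drift -30.9° → track 275.9°, groundspeed 88.7 kt
Leg 2: heading 139.1°; drift +14.7° → track 153.8°, groundspeed 150.2 kt
Leg 3: heading 258.9°; drift -23.8° → track 235.1°, groundspeed 131.0 kt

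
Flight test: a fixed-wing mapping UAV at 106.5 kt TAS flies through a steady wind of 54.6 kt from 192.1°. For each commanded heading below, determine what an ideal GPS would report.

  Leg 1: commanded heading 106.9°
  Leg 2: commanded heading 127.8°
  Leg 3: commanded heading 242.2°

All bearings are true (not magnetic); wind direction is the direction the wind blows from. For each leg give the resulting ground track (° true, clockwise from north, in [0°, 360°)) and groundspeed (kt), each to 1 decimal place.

Leg 1: track=78.8°, groundspeed=115.5 kt
Leg 2: track=97.1°, groundspeed=96.3 kt
Leg 3: track=272.6°, groundspeed=82.8 kt

Leg 1: heading 106.9°; drift -28.1° → track 78.8°, groundspeed 115.5 kt
Leg 2: heading 127.8°; drift -30.7° → track 97.1°, groundspeed 96.3 kt
Leg 3: heading 242.2°; drift +30.4° → track 272.6°, groundspeed 82.8 kt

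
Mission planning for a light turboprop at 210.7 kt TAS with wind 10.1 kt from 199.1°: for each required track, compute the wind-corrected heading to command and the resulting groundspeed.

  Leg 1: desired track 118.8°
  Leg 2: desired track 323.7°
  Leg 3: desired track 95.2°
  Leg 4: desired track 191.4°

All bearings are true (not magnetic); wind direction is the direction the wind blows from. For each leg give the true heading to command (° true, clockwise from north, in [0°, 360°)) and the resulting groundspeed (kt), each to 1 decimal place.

Leg 1: desired track 118.8°; wind correction +2.7° → command heading 121.5°, groundspeed 208.8 kt
Leg 2: desired track 323.7°; wind correction -2.3° → command heading 321.4°, groundspeed 216.3 kt
Leg 3: desired track 95.2°; wind correction +2.7° → command heading 97.9°, groundspeed 212.9 kt
Leg 4: desired track 191.4°; wind correction +0.4° → command heading 191.8°, groundspeed 200.7 kt

Leg 1: heading=121.5°, groundspeed=208.8 kt
Leg 2: heading=321.4°, groundspeed=216.3 kt
Leg 3: heading=97.9°, groundspeed=212.9 kt
Leg 4: heading=191.8°, groundspeed=200.7 kt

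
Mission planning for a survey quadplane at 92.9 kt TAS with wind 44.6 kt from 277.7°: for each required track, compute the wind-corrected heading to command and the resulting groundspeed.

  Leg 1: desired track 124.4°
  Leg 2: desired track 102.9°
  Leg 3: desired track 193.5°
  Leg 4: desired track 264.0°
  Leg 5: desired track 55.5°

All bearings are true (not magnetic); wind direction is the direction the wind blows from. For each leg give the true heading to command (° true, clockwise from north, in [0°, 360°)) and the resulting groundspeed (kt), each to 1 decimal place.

Leg 1: desired track 124.4°; wind correction +12.5° → command heading 136.9°, groundspeed 130.6 kt
Leg 2: desired track 102.9°; wind correction +2.5° → command heading 105.4°, groundspeed 137.2 kt
Leg 3: desired track 193.5°; wind correction +28.5° → command heading 222.0°, groundspeed 77.1 kt
Leg 4: desired track 264.0°; wind correction +6.5° → command heading 270.5°, groundspeed 49.0 kt
Leg 5: desired track 55.5°; wind correction -18.8° → command heading 36.7°, groundspeed 121.0 kt

Leg 1: heading=136.9°, groundspeed=130.6 kt
Leg 2: heading=105.4°, groundspeed=137.2 kt
Leg 3: heading=222.0°, groundspeed=77.1 kt
Leg 4: heading=270.5°, groundspeed=49.0 kt
Leg 5: heading=36.7°, groundspeed=121.0 kt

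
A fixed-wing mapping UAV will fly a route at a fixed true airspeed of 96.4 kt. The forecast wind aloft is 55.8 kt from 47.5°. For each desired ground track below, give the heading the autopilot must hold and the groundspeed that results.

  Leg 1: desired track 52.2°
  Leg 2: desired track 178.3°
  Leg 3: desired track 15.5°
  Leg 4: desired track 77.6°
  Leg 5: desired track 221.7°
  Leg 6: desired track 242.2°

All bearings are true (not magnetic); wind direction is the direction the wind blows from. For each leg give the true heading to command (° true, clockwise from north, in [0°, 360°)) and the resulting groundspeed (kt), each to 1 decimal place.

Leg 1: desired track 52.2°; wind correction -2.7° → command heading 49.5°, groundspeed 40.7 kt
Leg 2: desired track 178.3°; wind correction -26.0° → command heading 152.3°, groundspeed 123.1 kt
Leg 3: desired track 15.5°; wind correction +17.9° → command heading 33.4°, groundspeed 44.4 kt
Leg 4: desired track 77.6°; wind correction -16.9° → command heading 60.7°, groundspeed 44.0 kt
Leg 5: desired track 221.7°; wind correction -3.4° → command heading 218.3°, groundspeed 151.7 kt
Leg 6: desired track 242.2°; wind correction +8.4° → command heading 250.6°, groundspeed 149.3 kt

Leg 1: heading=49.5°, groundspeed=40.7 kt
Leg 2: heading=152.3°, groundspeed=123.1 kt
Leg 3: heading=33.4°, groundspeed=44.4 kt
Leg 4: heading=60.7°, groundspeed=44.0 kt
Leg 5: heading=218.3°, groundspeed=151.7 kt
Leg 6: heading=250.6°, groundspeed=149.3 kt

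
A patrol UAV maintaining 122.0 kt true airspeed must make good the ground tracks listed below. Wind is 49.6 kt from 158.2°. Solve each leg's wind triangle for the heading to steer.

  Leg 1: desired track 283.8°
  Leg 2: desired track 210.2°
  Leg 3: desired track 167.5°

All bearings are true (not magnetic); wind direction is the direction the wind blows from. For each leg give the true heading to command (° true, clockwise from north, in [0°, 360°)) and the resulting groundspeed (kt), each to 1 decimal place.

Leg 1: desired track 283.8°; wind correction -19.3° → command heading 264.5°, groundspeed 144.0 kt
Leg 2: desired track 210.2°; wind correction -18.7° → command heading 191.5°, groundspeed 85.0 kt
Leg 3: desired track 167.5°; wind correction -3.8° → command heading 163.7°, groundspeed 72.8 kt

Leg 1: heading=264.5°, groundspeed=144.0 kt
Leg 2: heading=191.5°, groundspeed=85.0 kt
Leg 3: heading=163.7°, groundspeed=72.8 kt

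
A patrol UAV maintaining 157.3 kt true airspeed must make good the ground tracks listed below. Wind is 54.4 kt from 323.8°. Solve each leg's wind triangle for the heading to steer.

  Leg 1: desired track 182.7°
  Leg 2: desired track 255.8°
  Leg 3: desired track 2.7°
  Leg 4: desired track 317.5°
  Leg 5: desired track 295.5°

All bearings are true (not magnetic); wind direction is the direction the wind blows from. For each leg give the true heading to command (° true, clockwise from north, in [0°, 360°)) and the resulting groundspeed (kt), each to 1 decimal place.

Leg 1: heading=195.2°, groundspeed=195.9 kt
Leg 2: heading=274.5°, groundspeed=128.6 kt
Leg 3: heading=350.2°, groundspeed=111.2 kt
Leg 4: heading=319.7°, groundspeed=103.1 kt
Leg 5: heading=304.9°, groundspeed=107.3 kt

Leg 1: desired track 182.7°; wind correction +12.5° → command heading 195.2°, groundspeed 195.9 kt
Leg 2: desired track 255.8°; wind correction +18.7° → command heading 274.5°, groundspeed 128.6 kt
Leg 3: desired track 2.7°; wind correction -12.5° → command heading 350.2°, groundspeed 111.2 kt
Leg 4: desired track 317.5°; wind correction +2.2° → command heading 319.7°, groundspeed 103.1 kt
Leg 5: desired track 295.5°; wind correction +9.4° → command heading 304.9°, groundspeed 107.3 kt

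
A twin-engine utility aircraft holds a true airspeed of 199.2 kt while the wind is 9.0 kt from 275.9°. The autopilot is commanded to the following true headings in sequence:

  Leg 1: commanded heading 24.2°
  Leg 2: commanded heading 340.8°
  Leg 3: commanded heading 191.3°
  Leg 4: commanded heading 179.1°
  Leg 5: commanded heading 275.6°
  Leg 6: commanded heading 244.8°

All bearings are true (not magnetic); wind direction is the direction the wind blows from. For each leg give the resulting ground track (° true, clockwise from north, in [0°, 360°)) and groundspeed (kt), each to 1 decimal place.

Leg 1: heading 24.2°; drift +2.4° → track 26.6°, groundspeed 202.2 kt
Leg 2: heading 340.8°; drift +2.4° → track 343.2°, groundspeed 195.6 kt
Leg 3: heading 191.3°; drift -2.6° → track 188.7°, groundspeed 198.6 kt
Leg 4: heading 179.1°; drift -2.6° → track 176.5°, groundspeed 200.5 kt
Leg 5: heading 275.6°; drift +0.0° → track 275.6°, groundspeed 190.2 kt
Leg 6: heading 244.8°; drift -1.4° → track 243.4°, groundspeed 191.6 kt

Leg 1: track=26.6°, groundspeed=202.2 kt
Leg 2: track=343.2°, groundspeed=195.6 kt
Leg 3: track=188.7°, groundspeed=198.6 kt
Leg 4: track=176.5°, groundspeed=200.5 kt
Leg 5: track=275.6°, groundspeed=190.2 kt
Leg 6: track=243.4°, groundspeed=191.6 kt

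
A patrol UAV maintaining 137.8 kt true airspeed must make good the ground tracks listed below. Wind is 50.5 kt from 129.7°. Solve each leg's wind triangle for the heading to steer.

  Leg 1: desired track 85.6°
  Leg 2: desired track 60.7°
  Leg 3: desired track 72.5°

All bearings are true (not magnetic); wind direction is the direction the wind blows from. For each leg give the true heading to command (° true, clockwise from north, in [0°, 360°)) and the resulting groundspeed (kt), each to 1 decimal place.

Leg 1: heading=100.4°, groundspeed=97.0 kt
Leg 2: heading=80.7°, groundspeed=111.4 kt
Leg 3: heading=90.4°, groundspeed=103.7 kt

Leg 1: desired track 85.6°; wind correction +14.8° → command heading 100.4°, groundspeed 97.0 kt
Leg 2: desired track 60.7°; wind correction +20.0° → command heading 80.7°, groundspeed 111.4 kt
Leg 3: desired track 72.5°; wind correction +17.9° → command heading 90.4°, groundspeed 103.7 kt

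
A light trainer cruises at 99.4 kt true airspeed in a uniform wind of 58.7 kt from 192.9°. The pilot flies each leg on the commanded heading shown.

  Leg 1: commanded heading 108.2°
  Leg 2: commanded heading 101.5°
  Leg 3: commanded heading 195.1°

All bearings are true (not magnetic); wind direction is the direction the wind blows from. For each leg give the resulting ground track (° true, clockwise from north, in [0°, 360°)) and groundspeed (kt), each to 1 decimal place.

Leg 1: heading 108.2°; drift -31.9° → track 76.3°, groundspeed 110.7 kt
Leg 2: heading 101.5°; drift -30.2° → track 71.3°, groundspeed 116.7 kt
Leg 3: heading 195.1°; drift +3.2° → track 198.3°, groundspeed 40.8 kt

Leg 1: track=76.3°, groundspeed=110.7 kt
Leg 2: track=71.3°, groundspeed=116.7 kt
Leg 3: track=198.3°, groundspeed=40.8 kt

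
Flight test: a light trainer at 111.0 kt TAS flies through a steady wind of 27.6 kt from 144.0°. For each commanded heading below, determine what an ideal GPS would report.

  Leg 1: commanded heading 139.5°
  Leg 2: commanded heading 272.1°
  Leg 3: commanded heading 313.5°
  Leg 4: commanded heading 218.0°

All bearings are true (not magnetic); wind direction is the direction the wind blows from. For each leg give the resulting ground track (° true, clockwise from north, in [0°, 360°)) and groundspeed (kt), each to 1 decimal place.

Leg 1: track=138.0°, groundspeed=83.5 kt
Leg 2: track=281.7°, groundspeed=129.9 kt
Leg 3: track=315.6°, groundspeed=138.2 kt
Leg 4: track=232.4°, groundspeed=106.7 kt

Leg 1: heading 139.5°; drift -1.5° → track 138.0°, groundspeed 83.5 kt
Leg 2: heading 272.1°; drift +9.6° → track 281.7°, groundspeed 129.9 kt
Leg 3: heading 313.5°; drift +2.1° → track 315.6°, groundspeed 138.2 kt
Leg 4: heading 218.0°; drift +14.4° → track 232.4°, groundspeed 106.7 kt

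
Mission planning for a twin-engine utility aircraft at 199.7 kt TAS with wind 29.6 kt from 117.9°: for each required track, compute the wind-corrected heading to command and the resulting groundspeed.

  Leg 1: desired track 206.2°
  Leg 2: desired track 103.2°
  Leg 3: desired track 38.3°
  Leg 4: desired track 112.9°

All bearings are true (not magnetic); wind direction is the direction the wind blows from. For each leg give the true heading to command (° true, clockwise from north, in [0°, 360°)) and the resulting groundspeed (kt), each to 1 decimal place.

Leg 1: desired track 206.2°; wind correction -8.5° → command heading 197.7°, groundspeed 196.6 kt
Leg 2: desired track 103.2°; wind correction +2.2° → command heading 105.4°, groundspeed 170.9 kt
Leg 3: desired track 38.3°; wind correction +8.4° → command heading 46.7°, groundspeed 192.2 kt
Leg 4: desired track 112.9°; wind correction +0.7° → command heading 113.6°, groundspeed 170.2 kt

Leg 1: heading=197.7°, groundspeed=196.6 kt
Leg 2: heading=105.4°, groundspeed=170.9 kt
Leg 3: heading=46.7°, groundspeed=192.2 kt
Leg 4: heading=113.6°, groundspeed=170.2 kt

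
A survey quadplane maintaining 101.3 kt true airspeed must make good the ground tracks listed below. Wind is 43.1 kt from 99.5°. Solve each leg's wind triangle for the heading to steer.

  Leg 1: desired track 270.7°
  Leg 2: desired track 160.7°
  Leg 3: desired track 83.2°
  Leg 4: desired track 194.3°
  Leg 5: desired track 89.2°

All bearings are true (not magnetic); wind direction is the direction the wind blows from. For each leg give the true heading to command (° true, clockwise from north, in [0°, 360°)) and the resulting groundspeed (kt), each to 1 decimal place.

Leg 1: desired track 270.7°; wind correction -3.7° → command heading 267.0°, groundspeed 143.7 kt
Leg 2: desired track 160.7°; wind correction -21.9° → command heading 138.8°, groundspeed 73.2 kt
Leg 3: desired track 83.2°; wind correction +6.9° → command heading 90.1°, groundspeed 59.2 kt
Leg 4: desired track 194.3°; wind correction -25.1° → command heading 169.2°, groundspeed 95.4 kt
Leg 5: desired track 89.2°; wind correction +4.4° → command heading 93.6°, groundspeed 58.6 kt

Leg 1: heading=267.0°, groundspeed=143.7 kt
Leg 2: heading=138.8°, groundspeed=73.2 kt
Leg 3: heading=90.1°, groundspeed=59.2 kt
Leg 4: heading=169.2°, groundspeed=95.4 kt
Leg 5: heading=93.6°, groundspeed=58.6 kt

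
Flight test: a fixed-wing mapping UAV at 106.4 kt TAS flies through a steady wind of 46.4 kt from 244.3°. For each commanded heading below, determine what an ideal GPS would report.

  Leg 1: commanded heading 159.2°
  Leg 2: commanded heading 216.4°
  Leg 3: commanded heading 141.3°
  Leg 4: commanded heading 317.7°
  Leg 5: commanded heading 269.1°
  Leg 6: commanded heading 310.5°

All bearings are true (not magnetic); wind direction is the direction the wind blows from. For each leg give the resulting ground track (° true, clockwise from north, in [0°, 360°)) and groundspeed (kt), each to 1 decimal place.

Leg 1: heading 159.2°; drift -24.3° → track 134.9°, groundspeed 112.4 kt
Leg 2: heading 216.4°; drift -18.4° → track 198.0°, groundspeed 68.9 kt
Leg 3: heading 141.3°; drift -21.2° → track 120.1°, groundspeed 125.3 kt
Leg 4: heading 317.7°; drift +25.5° → track 343.2°, groundspeed 103.2 kt
Leg 5: heading 269.1°; drift +16.8° → track 285.9°, groundspeed 67.2 kt
Leg 6: heading 310.5°; drift +25.8° → track 336.3°, groundspeed 97.4 kt

Leg 1: track=134.9°, groundspeed=112.4 kt
Leg 2: track=198.0°, groundspeed=68.9 kt
Leg 3: track=120.1°, groundspeed=125.3 kt
Leg 4: track=343.2°, groundspeed=103.2 kt
Leg 5: track=285.9°, groundspeed=67.2 kt
Leg 6: track=336.3°, groundspeed=97.4 kt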